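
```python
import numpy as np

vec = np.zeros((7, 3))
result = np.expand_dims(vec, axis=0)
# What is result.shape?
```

(1, 7, 3)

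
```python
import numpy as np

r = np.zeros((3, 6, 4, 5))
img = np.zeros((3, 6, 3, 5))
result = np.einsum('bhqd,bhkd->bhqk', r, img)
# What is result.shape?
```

(3, 6, 4, 3)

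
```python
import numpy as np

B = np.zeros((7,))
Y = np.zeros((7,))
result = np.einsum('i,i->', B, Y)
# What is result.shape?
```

()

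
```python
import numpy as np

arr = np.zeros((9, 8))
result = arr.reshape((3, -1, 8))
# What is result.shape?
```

(3, 3, 8)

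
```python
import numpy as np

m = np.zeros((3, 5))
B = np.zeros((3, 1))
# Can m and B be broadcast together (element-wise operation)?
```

Yes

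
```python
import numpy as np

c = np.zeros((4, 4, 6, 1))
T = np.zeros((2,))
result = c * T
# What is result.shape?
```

(4, 4, 6, 2)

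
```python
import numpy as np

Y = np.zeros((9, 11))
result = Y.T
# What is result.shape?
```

(11, 9)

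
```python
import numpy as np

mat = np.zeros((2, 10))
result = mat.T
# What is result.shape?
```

(10, 2)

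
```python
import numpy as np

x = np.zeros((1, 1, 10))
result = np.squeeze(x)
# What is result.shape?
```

(10,)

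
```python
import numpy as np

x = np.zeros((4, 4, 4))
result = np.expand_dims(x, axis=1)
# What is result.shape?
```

(4, 1, 4, 4)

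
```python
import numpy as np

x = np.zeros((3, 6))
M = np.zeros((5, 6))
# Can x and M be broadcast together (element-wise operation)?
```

No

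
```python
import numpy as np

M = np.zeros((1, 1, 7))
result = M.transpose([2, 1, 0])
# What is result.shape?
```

(7, 1, 1)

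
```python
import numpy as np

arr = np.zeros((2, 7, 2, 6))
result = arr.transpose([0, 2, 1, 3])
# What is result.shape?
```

(2, 2, 7, 6)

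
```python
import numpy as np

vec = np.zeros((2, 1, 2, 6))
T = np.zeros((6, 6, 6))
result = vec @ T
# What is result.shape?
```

(2, 6, 2, 6)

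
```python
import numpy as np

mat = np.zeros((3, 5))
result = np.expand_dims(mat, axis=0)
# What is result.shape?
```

(1, 3, 5)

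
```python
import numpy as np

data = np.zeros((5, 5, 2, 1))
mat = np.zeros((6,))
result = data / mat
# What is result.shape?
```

(5, 5, 2, 6)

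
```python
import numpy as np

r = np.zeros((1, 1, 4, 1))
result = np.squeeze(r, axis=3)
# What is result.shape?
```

(1, 1, 4)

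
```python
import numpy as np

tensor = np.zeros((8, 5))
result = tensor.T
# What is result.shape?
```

(5, 8)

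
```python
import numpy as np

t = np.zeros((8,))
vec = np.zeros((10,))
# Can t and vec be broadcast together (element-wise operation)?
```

No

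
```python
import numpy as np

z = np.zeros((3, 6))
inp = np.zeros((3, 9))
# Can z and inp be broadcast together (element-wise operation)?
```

No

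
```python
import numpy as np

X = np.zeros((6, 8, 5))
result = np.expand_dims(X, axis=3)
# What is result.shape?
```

(6, 8, 5, 1)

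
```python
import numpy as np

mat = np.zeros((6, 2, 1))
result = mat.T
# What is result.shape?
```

(1, 2, 6)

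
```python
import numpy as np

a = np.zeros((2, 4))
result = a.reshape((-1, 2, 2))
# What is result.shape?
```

(2, 2, 2)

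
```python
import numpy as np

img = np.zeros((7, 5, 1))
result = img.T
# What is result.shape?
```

(1, 5, 7)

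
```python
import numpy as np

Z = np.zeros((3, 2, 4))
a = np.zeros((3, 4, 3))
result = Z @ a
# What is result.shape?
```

(3, 2, 3)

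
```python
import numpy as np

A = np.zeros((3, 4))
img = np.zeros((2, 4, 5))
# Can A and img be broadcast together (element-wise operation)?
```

No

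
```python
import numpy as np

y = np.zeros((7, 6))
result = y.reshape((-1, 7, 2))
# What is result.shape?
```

(3, 7, 2)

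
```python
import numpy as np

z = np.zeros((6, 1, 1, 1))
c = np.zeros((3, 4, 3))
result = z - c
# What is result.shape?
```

(6, 3, 4, 3)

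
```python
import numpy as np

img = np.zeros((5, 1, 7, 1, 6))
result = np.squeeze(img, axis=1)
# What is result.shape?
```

(5, 7, 1, 6)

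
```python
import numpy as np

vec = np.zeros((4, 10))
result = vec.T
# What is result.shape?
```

(10, 4)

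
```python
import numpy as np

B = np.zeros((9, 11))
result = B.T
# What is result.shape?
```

(11, 9)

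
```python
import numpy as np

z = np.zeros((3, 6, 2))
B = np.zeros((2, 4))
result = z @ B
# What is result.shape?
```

(3, 6, 4)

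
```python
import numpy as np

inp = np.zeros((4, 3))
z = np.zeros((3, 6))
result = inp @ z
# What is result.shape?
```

(4, 6)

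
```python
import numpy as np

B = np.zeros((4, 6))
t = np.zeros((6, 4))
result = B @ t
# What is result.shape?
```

(4, 4)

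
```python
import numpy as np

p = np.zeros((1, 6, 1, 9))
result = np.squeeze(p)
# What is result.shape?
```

(6, 9)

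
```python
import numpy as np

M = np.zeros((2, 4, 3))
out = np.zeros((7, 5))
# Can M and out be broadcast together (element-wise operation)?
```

No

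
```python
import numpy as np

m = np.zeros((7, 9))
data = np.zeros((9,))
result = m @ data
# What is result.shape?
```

(7,)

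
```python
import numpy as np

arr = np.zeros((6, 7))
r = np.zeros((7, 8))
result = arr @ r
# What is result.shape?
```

(6, 8)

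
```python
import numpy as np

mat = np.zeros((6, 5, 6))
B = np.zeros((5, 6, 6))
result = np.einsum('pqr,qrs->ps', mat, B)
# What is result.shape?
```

(6, 6)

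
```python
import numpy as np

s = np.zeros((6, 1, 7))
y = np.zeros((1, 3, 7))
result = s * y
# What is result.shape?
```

(6, 3, 7)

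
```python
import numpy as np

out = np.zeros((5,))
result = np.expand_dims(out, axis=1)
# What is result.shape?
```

(5, 1)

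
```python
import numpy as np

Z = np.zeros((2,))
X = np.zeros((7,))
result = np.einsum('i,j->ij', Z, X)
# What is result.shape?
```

(2, 7)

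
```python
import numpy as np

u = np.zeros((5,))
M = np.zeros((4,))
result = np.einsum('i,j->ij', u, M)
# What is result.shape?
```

(5, 4)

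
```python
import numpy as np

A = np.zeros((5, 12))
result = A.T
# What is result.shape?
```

(12, 5)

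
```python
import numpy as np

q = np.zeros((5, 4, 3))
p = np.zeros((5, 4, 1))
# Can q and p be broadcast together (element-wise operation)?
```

Yes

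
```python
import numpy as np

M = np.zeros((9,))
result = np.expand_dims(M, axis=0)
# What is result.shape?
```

(1, 9)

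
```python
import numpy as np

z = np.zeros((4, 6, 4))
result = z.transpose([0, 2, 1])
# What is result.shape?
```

(4, 4, 6)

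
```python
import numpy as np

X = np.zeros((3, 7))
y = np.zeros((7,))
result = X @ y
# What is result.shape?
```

(3,)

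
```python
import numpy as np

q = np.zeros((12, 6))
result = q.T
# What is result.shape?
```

(6, 12)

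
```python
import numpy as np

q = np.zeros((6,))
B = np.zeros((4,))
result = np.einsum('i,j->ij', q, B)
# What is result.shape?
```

(6, 4)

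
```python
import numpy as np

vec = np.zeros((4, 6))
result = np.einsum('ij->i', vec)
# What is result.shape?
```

(4,)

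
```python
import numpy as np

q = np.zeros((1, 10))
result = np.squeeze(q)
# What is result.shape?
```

(10,)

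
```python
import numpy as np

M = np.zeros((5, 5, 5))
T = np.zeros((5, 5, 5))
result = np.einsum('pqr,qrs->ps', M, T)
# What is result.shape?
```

(5, 5)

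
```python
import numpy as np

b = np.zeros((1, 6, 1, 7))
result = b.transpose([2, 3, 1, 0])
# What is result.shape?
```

(1, 7, 6, 1)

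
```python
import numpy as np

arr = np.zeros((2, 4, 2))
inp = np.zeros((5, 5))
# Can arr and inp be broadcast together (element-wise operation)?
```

No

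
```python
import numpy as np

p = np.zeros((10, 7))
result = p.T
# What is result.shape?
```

(7, 10)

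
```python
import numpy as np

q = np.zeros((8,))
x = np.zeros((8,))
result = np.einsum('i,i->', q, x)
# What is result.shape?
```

()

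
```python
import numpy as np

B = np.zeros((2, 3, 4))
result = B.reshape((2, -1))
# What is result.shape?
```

(2, 12)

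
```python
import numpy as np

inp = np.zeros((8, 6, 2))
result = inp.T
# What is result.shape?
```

(2, 6, 8)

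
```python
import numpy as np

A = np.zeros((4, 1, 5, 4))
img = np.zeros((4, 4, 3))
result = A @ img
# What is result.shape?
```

(4, 4, 5, 3)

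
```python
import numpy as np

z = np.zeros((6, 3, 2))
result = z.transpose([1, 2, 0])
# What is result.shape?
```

(3, 2, 6)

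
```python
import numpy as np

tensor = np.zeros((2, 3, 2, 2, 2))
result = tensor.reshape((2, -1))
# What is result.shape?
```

(2, 24)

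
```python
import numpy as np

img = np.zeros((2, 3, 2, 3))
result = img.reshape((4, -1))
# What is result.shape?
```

(4, 9)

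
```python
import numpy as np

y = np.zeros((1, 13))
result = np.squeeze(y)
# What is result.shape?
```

(13,)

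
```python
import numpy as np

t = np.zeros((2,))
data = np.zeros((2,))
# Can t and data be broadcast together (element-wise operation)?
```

Yes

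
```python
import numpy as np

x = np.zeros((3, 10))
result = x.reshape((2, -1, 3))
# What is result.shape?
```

(2, 5, 3)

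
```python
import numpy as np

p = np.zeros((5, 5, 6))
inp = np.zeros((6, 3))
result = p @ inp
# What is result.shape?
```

(5, 5, 3)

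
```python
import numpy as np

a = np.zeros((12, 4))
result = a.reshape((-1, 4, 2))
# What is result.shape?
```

(6, 4, 2)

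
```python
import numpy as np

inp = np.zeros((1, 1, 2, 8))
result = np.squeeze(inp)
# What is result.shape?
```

(2, 8)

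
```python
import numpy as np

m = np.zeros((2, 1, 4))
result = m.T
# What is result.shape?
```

(4, 1, 2)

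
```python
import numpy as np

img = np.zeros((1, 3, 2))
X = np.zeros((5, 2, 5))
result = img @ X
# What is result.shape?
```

(5, 3, 5)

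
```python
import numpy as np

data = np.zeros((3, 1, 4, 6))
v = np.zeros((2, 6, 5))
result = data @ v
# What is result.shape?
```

(3, 2, 4, 5)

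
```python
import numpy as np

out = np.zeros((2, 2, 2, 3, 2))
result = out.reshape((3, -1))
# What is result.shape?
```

(3, 16)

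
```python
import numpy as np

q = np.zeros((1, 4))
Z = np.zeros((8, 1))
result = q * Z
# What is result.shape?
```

(8, 4)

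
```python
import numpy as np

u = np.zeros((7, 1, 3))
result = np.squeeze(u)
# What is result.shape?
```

(7, 3)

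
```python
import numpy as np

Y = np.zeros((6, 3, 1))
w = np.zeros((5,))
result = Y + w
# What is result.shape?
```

(6, 3, 5)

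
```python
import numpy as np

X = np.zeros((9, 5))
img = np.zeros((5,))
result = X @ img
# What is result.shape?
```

(9,)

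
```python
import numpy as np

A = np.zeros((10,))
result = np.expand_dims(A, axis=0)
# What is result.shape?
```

(1, 10)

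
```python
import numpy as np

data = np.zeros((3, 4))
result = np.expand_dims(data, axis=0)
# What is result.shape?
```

(1, 3, 4)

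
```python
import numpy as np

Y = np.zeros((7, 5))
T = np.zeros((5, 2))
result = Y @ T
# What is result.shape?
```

(7, 2)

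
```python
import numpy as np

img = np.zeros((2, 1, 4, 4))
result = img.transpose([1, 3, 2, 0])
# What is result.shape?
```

(1, 4, 4, 2)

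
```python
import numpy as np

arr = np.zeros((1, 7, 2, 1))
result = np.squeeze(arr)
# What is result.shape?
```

(7, 2)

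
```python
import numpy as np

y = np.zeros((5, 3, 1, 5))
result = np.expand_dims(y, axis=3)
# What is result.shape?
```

(5, 3, 1, 1, 5)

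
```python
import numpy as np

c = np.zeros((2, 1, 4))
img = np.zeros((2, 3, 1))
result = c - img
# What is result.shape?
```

(2, 3, 4)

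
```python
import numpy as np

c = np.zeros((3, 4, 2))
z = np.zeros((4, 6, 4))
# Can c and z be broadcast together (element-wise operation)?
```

No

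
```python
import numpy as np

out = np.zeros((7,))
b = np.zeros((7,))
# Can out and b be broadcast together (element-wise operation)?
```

Yes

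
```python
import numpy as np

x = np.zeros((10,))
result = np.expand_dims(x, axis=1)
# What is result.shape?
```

(10, 1)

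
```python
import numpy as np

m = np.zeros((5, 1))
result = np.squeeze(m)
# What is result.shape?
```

(5,)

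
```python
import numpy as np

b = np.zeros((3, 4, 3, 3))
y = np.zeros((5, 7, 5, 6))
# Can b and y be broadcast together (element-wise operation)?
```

No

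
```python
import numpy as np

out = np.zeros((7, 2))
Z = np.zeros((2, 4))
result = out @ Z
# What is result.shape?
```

(7, 4)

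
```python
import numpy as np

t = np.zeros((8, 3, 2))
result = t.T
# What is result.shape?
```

(2, 3, 8)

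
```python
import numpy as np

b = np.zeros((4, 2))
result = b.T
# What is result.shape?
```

(2, 4)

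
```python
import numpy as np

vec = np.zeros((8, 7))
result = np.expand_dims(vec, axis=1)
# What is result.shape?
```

(8, 1, 7)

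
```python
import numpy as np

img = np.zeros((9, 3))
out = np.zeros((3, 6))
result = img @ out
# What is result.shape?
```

(9, 6)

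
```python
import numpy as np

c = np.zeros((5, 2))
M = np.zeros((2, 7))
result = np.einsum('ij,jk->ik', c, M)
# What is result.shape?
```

(5, 7)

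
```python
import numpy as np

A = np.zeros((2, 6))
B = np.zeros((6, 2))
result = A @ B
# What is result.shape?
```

(2, 2)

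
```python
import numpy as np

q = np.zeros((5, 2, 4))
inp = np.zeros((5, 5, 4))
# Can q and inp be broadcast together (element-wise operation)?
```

No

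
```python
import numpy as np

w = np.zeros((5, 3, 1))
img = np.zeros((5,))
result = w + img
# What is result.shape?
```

(5, 3, 5)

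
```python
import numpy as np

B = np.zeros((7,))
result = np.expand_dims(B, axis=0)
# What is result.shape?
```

(1, 7)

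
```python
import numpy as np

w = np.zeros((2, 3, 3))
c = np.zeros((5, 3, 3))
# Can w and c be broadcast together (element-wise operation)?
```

No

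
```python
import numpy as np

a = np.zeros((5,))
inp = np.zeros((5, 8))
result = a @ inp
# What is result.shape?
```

(8,)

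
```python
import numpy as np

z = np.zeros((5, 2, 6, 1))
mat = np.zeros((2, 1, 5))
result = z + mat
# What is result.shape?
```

(5, 2, 6, 5)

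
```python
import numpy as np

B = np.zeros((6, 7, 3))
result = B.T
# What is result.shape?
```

(3, 7, 6)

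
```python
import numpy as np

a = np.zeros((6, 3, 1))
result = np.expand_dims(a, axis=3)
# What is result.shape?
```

(6, 3, 1, 1)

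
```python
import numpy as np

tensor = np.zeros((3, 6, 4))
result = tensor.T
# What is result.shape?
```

(4, 6, 3)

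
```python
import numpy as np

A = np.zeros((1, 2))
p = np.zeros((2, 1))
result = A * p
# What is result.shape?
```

(2, 2)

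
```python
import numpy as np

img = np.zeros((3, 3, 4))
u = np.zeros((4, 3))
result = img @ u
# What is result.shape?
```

(3, 3, 3)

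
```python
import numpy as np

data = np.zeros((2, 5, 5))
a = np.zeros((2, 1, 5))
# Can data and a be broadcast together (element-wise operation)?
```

Yes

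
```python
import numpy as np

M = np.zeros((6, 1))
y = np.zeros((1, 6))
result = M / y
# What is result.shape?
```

(6, 6)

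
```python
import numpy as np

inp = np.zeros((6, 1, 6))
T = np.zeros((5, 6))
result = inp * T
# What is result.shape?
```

(6, 5, 6)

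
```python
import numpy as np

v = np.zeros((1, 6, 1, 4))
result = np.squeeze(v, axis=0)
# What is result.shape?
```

(6, 1, 4)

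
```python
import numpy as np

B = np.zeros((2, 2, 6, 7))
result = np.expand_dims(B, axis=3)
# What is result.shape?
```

(2, 2, 6, 1, 7)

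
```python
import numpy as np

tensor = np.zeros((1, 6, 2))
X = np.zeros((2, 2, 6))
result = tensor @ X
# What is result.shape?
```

(2, 6, 6)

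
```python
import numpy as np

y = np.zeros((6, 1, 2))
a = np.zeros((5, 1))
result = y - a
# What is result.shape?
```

(6, 5, 2)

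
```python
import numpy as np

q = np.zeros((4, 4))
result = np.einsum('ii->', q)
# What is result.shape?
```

()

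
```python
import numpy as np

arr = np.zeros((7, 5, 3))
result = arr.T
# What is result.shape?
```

(3, 5, 7)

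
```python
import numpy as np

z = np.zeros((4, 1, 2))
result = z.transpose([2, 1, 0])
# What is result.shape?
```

(2, 1, 4)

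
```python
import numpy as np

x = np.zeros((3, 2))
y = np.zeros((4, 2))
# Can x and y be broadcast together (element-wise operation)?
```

No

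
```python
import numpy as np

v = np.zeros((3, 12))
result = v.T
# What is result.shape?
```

(12, 3)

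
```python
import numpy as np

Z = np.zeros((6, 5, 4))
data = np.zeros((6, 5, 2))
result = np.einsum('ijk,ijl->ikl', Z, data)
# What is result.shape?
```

(6, 4, 2)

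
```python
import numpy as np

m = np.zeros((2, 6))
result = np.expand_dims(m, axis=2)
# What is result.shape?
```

(2, 6, 1)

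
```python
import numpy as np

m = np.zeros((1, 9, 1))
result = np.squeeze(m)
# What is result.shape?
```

(9,)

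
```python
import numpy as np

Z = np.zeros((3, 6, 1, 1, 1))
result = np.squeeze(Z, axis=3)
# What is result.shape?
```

(3, 6, 1, 1)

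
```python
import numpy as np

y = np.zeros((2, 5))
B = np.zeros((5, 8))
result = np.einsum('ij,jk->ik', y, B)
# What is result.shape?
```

(2, 8)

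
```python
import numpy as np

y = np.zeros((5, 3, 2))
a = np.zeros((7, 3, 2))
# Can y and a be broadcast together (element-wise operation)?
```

No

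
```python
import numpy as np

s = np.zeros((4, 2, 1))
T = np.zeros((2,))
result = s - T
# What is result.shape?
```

(4, 2, 2)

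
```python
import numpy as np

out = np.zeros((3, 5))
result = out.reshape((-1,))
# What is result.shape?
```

(15,)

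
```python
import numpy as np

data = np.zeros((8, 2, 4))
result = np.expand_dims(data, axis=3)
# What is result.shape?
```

(8, 2, 4, 1)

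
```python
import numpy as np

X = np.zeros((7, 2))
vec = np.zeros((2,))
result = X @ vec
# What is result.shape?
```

(7,)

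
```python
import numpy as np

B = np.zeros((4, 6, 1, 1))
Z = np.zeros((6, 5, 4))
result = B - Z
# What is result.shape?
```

(4, 6, 5, 4)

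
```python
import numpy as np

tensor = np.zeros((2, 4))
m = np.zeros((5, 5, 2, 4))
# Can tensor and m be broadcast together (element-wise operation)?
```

Yes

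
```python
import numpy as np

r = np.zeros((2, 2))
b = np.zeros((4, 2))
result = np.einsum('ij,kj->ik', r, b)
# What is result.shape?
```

(2, 4)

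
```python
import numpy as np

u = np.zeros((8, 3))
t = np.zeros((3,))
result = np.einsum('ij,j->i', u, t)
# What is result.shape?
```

(8,)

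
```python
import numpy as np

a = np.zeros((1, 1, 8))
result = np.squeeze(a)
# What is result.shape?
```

(8,)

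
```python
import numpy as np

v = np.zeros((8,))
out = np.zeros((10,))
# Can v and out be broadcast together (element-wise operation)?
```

No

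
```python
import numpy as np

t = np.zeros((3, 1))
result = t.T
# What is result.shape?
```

(1, 3)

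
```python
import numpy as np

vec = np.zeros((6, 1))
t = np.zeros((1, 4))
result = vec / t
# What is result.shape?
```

(6, 4)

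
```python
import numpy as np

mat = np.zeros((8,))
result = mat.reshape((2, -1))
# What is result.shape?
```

(2, 4)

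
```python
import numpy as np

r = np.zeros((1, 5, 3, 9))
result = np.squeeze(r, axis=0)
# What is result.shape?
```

(5, 3, 9)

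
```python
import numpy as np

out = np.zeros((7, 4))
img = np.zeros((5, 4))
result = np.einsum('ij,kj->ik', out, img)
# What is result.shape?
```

(7, 5)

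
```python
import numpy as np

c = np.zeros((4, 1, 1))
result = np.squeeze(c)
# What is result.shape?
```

(4,)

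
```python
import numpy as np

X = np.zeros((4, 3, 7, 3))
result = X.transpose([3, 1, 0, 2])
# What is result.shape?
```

(3, 3, 4, 7)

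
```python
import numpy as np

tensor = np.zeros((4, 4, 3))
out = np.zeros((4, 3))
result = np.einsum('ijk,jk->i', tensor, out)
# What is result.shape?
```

(4,)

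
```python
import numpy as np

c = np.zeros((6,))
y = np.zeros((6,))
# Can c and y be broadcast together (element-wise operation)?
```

Yes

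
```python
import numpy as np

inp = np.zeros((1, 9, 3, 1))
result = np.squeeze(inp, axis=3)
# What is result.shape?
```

(1, 9, 3)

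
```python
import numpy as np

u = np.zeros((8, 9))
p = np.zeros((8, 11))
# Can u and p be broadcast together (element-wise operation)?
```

No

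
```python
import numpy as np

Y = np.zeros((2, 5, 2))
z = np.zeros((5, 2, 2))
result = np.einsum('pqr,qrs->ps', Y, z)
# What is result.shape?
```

(2, 2)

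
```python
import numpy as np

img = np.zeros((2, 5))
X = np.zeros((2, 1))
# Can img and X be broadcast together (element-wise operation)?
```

Yes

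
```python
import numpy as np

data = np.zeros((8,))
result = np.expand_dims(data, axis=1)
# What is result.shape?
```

(8, 1)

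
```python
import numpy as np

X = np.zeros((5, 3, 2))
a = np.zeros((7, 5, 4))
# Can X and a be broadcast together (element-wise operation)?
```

No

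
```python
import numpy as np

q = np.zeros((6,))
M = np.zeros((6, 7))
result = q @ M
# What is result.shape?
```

(7,)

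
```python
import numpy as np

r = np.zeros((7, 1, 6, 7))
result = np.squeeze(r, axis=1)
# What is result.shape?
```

(7, 6, 7)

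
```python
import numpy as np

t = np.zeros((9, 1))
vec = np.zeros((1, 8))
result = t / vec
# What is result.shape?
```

(9, 8)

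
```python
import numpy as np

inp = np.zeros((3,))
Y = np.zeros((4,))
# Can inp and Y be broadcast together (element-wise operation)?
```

No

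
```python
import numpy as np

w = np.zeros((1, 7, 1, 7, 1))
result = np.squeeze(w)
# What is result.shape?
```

(7, 7)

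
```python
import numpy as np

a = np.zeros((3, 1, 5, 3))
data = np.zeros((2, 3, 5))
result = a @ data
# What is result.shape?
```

(3, 2, 5, 5)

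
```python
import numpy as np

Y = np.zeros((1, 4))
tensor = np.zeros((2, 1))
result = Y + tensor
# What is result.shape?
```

(2, 4)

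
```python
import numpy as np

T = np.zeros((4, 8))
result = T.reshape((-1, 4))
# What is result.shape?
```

(8, 4)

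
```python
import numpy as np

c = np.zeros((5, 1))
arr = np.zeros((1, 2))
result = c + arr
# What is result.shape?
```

(5, 2)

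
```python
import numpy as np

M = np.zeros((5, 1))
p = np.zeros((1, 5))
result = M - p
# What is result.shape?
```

(5, 5)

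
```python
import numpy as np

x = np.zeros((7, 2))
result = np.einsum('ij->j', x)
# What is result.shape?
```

(2,)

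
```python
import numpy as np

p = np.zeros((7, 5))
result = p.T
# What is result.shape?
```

(5, 7)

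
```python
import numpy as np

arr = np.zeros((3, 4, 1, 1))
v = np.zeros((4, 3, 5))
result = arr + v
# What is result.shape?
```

(3, 4, 3, 5)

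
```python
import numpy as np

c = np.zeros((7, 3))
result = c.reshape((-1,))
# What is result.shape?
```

(21,)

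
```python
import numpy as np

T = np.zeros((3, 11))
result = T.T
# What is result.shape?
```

(11, 3)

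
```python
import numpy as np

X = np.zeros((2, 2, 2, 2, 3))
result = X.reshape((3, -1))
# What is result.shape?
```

(3, 16)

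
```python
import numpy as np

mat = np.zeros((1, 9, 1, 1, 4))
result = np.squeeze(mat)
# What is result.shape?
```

(9, 4)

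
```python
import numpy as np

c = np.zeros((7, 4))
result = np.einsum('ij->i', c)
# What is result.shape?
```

(7,)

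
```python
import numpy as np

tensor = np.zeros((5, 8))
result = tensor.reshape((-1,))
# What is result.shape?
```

(40,)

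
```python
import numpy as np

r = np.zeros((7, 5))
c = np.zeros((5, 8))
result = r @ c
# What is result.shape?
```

(7, 8)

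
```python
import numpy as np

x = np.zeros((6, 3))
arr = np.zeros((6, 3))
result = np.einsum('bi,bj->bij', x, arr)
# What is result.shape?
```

(6, 3, 3)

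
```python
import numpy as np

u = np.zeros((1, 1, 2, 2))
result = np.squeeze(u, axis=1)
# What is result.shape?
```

(1, 2, 2)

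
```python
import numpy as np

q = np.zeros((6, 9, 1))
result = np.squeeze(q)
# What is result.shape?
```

(6, 9)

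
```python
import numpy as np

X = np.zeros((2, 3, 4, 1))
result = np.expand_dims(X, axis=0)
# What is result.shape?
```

(1, 2, 3, 4, 1)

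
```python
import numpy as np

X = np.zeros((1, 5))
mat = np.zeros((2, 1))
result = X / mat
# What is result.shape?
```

(2, 5)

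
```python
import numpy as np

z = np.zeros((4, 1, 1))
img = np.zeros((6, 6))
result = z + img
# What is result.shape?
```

(4, 6, 6)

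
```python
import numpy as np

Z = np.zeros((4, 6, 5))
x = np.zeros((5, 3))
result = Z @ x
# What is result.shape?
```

(4, 6, 3)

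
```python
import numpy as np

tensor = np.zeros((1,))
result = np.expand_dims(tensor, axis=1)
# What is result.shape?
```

(1, 1)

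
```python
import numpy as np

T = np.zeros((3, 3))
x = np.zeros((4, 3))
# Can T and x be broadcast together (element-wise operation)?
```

No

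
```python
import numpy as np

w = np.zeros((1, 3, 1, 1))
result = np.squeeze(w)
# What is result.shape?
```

(3,)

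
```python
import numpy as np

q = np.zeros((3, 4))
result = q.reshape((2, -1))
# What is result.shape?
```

(2, 6)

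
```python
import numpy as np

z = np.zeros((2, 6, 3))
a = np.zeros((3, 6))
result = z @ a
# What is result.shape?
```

(2, 6, 6)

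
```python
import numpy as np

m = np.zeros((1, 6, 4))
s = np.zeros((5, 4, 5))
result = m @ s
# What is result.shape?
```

(5, 6, 5)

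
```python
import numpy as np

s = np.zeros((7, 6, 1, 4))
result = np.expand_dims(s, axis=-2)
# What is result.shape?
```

(7, 6, 1, 1, 4)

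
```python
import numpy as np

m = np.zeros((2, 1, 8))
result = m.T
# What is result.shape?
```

(8, 1, 2)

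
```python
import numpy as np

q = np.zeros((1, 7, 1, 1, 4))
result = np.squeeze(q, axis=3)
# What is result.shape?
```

(1, 7, 1, 4)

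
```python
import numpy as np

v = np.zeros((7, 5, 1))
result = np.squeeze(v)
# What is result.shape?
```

(7, 5)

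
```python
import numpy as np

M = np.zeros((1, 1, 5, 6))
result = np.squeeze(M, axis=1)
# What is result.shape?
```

(1, 5, 6)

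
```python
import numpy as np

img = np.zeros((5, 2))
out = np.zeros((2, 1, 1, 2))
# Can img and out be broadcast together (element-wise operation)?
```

Yes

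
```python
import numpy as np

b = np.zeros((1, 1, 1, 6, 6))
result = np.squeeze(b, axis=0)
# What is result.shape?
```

(1, 1, 6, 6)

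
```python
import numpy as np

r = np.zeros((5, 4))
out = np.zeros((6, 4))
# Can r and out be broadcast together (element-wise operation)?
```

No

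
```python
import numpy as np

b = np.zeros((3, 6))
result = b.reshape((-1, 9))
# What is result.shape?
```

(2, 9)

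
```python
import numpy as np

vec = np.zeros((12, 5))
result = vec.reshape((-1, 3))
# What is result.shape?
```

(20, 3)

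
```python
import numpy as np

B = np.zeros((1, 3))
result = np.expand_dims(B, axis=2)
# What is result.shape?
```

(1, 3, 1)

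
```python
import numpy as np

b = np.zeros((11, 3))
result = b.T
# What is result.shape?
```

(3, 11)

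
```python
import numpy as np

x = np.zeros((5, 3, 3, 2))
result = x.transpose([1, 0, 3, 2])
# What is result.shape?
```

(3, 5, 2, 3)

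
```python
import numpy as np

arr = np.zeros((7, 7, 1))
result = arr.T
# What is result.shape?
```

(1, 7, 7)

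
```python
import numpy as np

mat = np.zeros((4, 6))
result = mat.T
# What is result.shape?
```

(6, 4)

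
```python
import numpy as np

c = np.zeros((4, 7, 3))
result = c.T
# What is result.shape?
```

(3, 7, 4)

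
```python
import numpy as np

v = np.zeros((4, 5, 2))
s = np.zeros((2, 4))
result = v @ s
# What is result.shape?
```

(4, 5, 4)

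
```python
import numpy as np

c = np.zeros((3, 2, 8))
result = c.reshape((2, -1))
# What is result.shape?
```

(2, 24)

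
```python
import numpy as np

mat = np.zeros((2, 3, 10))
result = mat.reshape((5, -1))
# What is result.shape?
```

(5, 12)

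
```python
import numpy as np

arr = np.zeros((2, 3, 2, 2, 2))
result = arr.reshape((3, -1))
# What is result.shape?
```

(3, 16)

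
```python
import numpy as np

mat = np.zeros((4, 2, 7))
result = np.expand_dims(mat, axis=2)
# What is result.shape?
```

(4, 2, 1, 7)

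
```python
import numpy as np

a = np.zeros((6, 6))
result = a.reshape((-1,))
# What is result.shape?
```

(36,)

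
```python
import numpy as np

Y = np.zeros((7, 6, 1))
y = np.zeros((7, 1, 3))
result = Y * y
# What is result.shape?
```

(7, 6, 3)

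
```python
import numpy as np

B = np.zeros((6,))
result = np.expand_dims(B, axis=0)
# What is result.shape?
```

(1, 6)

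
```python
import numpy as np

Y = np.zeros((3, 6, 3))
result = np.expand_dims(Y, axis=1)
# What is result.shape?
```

(3, 1, 6, 3)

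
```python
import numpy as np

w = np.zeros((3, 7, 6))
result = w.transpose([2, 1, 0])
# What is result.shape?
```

(6, 7, 3)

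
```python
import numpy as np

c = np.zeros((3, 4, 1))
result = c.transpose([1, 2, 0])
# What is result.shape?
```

(4, 1, 3)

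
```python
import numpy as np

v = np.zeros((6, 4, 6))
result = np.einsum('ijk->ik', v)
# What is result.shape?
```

(6, 6)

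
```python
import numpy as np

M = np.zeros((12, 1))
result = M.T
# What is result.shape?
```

(1, 12)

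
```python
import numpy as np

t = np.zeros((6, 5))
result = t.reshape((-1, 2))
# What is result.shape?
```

(15, 2)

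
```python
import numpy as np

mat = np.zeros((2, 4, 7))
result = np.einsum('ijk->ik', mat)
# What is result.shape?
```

(2, 7)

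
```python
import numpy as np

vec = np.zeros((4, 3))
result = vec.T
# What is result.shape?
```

(3, 4)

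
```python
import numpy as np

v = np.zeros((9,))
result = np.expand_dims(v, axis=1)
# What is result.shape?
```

(9, 1)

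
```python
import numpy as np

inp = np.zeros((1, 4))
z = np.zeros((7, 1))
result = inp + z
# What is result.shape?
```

(7, 4)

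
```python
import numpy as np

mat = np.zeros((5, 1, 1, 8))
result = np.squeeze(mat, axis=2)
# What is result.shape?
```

(5, 1, 8)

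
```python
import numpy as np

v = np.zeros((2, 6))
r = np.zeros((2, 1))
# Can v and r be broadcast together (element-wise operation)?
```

Yes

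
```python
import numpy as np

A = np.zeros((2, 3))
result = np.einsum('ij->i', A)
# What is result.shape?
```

(2,)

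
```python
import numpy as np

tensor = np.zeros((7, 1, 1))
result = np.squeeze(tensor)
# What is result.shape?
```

(7,)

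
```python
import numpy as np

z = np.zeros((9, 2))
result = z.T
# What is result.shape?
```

(2, 9)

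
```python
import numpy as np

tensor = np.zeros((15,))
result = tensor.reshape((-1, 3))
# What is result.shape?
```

(5, 3)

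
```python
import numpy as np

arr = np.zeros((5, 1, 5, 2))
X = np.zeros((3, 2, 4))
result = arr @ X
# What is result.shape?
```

(5, 3, 5, 4)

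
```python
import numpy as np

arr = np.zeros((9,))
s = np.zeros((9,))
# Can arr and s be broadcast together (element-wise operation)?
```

Yes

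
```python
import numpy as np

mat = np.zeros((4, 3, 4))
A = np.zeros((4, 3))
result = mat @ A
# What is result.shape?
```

(4, 3, 3)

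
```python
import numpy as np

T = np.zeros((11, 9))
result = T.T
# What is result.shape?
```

(9, 11)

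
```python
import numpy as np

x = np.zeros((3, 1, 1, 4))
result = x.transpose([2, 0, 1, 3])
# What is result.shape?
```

(1, 3, 1, 4)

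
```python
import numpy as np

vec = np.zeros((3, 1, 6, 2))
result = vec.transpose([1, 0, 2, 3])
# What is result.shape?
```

(1, 3, 6, 2)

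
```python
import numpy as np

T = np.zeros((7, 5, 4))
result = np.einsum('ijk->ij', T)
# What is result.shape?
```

(7, 5)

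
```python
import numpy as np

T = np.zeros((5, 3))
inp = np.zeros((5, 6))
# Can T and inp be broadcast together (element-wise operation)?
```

No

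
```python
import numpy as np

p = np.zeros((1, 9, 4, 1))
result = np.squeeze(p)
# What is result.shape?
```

(9, 4)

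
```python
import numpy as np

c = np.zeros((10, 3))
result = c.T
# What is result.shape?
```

(3, 10)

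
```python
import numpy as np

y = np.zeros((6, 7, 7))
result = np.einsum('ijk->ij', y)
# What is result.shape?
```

(6, 7)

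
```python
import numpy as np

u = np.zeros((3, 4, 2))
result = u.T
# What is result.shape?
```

(2, 4, 3)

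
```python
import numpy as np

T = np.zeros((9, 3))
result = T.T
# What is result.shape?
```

(3, 9)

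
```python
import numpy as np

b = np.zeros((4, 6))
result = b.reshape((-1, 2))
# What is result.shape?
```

(12, 2)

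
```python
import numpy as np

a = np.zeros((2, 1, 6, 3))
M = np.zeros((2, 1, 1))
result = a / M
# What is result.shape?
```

(2, 2, 6, 3)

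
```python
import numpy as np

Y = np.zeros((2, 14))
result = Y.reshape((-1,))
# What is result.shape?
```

(28,)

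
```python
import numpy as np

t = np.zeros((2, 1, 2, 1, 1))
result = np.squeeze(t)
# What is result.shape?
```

(2, 2)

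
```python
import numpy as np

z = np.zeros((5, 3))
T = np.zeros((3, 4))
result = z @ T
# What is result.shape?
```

(5, 4)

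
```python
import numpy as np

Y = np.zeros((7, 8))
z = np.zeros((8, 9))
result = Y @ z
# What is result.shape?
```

(7, 9)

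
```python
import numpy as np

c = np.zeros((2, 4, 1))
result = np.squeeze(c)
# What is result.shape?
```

(2, 4)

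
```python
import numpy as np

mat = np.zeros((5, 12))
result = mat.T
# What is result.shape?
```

(12, 5)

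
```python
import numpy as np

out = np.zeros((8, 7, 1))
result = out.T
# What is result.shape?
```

(1, 7, 8)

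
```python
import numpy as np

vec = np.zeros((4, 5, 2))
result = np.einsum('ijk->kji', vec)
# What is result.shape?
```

(2, 5, 4)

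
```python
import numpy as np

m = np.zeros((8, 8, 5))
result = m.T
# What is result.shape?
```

(5, 8, 8)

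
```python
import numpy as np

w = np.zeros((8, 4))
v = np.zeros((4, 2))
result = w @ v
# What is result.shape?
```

(8, 2)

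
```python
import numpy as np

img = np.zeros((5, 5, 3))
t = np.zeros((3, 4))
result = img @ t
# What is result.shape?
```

(5, 5, 4)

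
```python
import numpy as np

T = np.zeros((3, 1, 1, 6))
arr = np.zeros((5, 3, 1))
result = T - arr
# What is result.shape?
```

(3, 5, 3, 6)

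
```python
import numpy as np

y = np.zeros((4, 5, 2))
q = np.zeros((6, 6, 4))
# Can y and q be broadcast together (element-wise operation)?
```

No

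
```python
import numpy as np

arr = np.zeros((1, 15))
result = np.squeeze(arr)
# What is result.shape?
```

(15,)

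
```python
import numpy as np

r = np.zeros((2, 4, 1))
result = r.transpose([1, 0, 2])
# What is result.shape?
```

(4, 2, 1)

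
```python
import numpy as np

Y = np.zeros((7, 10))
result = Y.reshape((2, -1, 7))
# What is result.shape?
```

(2, 5, 7)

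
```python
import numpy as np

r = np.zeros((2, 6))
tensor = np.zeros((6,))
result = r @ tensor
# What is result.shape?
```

(2,)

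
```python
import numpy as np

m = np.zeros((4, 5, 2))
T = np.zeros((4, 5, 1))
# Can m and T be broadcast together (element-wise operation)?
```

Yes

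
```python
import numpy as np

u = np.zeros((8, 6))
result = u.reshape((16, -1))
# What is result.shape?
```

(16, 3)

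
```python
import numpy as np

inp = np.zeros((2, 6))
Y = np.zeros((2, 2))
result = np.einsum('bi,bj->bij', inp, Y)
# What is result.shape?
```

(2, 6, 2)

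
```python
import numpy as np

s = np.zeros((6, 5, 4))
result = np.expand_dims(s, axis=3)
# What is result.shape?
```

(6, 5, 4, 1)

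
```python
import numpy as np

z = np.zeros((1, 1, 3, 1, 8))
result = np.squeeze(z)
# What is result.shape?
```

(3, 8)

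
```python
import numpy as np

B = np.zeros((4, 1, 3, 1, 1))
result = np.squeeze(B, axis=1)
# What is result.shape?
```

(4, 3, 1, 1)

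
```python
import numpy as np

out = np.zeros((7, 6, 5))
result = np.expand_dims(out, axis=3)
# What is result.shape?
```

(7, 6, 5, 1)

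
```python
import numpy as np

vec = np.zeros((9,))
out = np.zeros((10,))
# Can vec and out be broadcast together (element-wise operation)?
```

No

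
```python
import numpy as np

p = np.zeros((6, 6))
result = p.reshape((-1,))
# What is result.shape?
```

(36,)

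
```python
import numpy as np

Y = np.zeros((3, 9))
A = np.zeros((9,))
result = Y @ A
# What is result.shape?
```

(3,)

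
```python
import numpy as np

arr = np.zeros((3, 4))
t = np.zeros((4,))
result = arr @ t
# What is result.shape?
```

(3,)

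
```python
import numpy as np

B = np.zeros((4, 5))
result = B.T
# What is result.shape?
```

(5, 4)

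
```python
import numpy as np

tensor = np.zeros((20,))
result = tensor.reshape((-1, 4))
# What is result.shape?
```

(5, 4)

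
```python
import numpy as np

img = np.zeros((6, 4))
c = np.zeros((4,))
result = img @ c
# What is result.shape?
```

(6,)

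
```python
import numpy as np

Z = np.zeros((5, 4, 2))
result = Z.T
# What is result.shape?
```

(2, 4, 5)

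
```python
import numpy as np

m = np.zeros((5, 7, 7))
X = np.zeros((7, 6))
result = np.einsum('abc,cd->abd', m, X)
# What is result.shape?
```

(5, 7, 6)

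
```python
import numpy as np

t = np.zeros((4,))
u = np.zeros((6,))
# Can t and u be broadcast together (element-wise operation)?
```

No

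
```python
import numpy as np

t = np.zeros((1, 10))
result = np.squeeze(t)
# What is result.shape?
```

(10,)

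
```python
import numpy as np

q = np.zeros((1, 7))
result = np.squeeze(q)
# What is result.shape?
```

(7,)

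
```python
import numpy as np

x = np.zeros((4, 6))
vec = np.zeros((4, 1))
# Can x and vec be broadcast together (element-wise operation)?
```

Yes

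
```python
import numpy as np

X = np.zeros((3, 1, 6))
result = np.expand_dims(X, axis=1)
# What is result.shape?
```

(3, 1, 1, 6)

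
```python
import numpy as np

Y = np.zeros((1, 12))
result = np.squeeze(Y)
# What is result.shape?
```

(12,)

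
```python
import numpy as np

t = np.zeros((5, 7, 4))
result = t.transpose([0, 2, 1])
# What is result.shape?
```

(5, 4, 7)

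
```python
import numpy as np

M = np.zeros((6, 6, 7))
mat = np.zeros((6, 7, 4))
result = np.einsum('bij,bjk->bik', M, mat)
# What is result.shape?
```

(6, 6, 4)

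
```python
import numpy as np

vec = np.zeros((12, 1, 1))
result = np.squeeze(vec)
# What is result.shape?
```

(12,)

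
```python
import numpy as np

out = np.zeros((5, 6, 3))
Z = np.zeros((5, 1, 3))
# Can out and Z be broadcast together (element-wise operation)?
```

Yes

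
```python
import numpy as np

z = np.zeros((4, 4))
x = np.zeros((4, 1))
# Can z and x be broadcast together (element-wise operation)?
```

Yes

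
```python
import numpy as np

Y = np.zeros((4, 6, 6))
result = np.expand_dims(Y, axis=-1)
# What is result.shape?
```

(4, 6, 6, 1)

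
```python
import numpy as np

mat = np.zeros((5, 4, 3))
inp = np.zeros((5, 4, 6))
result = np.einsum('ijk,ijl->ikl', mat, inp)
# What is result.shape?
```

(5, 3, 6)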